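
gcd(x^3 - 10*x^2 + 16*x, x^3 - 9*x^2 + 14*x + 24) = 1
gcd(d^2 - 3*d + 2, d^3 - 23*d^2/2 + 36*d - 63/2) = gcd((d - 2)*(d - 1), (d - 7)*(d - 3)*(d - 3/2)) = 1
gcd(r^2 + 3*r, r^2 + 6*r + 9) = r + 3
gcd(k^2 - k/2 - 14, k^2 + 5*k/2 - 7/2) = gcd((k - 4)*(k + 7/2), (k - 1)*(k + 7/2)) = k + 7/2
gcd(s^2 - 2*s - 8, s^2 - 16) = s - 4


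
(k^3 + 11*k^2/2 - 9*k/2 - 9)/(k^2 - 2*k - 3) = (k^2 + 9*k/2 - 9)/(k - 3)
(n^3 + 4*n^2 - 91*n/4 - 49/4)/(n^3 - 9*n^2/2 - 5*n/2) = (2*n^2 + 7*n - 49)/(2*n*(n - 5))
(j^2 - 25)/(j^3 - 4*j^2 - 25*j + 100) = 1/(j - 4)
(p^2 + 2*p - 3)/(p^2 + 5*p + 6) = (p - 1)/(p + 2)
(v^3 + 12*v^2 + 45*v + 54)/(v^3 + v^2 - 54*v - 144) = (v + 3)/(v - 8)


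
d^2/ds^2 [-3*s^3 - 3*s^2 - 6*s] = -18*s - 6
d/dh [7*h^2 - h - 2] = 14*h - 1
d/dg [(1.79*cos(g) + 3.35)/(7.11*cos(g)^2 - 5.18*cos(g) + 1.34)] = (12.7269*cos(g)^2 + 47.637*cos(g) - 19.7516)*sin(g)/(50.5521*cos(g)^4 - 73.6596*cos(g)^3 + 45.8872*cos(g)^2 - 13.8824*cos(g) + 1.7956)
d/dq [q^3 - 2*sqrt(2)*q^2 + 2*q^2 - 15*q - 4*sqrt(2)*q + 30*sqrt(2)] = 3*q^2 - 4*sqrt(2)*q + 4*q - 15 - 4*sqrt(2)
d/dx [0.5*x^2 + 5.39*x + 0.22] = 1.0*x + 5.39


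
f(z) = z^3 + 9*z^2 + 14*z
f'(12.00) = 662.00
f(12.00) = 3192.00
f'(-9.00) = 95.00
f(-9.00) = -126.00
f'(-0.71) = 2.73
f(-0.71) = -5.76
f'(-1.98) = -9.88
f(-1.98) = -0.20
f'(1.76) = 54.97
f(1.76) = 57.97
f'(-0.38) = 7.59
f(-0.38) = -4.08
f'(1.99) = 61.70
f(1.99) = 71.38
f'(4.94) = 176.13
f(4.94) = 409.35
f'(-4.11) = -9.30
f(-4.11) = 25.06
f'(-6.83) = 31.01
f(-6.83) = 5.61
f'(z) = 3*z^2 + 18*z + 14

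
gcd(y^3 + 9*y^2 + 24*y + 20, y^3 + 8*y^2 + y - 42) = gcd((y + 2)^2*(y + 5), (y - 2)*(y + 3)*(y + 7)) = 1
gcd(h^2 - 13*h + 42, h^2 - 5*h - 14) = h - 7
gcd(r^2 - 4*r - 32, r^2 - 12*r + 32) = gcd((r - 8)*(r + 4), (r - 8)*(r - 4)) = r - 8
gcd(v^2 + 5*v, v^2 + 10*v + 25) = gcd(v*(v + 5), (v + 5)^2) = v + 5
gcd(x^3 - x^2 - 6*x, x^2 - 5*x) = x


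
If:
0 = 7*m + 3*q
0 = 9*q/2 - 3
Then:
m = -2/7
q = 2/3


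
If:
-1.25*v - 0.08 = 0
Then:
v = -0.06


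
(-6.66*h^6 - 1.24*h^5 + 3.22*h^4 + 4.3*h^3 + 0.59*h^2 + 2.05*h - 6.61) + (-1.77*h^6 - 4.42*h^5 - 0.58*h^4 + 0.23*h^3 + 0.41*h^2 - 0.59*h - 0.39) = -8.43*h^6 - 5.66*h^5 + 2.64*h^4 + 4.53*h^3 + 1.0*h^2 + 1.46*h - 7.0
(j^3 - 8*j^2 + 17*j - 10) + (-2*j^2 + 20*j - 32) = j^3 - 10*j^2 + 37*j - 42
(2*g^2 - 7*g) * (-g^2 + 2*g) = -2*g^4 + 11*g^3 - 14*g^2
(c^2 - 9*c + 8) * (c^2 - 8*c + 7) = c^4 - 17*c^3 + 87*c^2 - 127*c + 56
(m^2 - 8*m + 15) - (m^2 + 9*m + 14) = 1 - 17*m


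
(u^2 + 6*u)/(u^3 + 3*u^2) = (u + 6)/(u*(u + 3))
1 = 1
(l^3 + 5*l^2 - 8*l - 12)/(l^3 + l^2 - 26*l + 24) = (l^2 - l - 2)/(l^2 - 5*l + 4)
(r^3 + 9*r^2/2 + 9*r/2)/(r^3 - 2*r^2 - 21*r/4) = 2*(r + 3)/(2*r - 7)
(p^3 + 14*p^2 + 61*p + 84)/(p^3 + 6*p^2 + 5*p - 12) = (p + 7)/(p - 1)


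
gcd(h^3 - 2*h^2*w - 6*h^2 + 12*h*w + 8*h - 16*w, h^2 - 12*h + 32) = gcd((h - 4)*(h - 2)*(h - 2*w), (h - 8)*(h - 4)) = h - 4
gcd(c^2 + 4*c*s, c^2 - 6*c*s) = c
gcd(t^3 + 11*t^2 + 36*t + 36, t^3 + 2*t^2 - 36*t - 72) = t^2 + 8*t + 12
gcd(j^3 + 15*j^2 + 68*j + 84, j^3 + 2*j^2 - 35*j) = j + 7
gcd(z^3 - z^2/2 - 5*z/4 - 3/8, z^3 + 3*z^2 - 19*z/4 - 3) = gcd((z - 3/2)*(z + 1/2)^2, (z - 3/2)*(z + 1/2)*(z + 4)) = z^2 - z - 3/4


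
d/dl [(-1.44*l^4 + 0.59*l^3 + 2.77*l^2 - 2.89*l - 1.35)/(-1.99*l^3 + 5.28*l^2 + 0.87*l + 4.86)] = (2.8656*l^6 - 15.2064*l^5 + 4.8691*l^4 - 38.4692*l^3 + 18.2118*l^2 + 41.1804*l - 12.8709)/(3.9601*l^6 - 21.0144*l^5 + 24.4158*l^4 - 10.1556*l^3 + 52.0785*l^2 + 8.4564*l + 23.6196)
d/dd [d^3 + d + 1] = 3*d^2 + 1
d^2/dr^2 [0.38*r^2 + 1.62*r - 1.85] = 0.760000000000000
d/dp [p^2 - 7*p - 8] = 2*p - 7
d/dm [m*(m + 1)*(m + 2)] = 3*m^2 + 6*m + 2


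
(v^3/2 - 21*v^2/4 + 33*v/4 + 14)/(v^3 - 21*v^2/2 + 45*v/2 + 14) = (2*v^3 - 21*v^2 + 33*v + 56)/(2*(2*v^3 - 21*v^2 + 45*v + 28))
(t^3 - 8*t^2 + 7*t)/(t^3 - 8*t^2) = (t^2 - 8*t + 7)/(t*(t - 8))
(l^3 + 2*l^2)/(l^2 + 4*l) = l*(l + 2)/(l + 4)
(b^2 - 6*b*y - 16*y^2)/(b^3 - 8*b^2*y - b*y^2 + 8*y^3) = (-b - 2*y)/(-b^2 + y^2)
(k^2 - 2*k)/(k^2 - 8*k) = (k - 2)/(k - 8)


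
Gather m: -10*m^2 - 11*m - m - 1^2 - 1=-10*m^2 - 12*m - 2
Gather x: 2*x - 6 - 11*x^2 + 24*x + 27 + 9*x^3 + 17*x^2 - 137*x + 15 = 9*x^3 + 6*x^2 - 111*x + 36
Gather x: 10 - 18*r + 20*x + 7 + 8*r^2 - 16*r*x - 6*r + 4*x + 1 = 8*r^2 - 24*r + x*(24 - 16*r) + 18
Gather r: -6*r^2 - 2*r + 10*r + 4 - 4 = -6*r^2 + 8*r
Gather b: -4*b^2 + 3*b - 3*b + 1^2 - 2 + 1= -4*b^2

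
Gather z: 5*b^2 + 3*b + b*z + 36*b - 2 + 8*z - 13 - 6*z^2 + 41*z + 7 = 5*b^2 + 39*b - 6*z^2 + z*(b + 49) - 8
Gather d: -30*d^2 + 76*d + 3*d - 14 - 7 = -30*d^2 + 79*d - 21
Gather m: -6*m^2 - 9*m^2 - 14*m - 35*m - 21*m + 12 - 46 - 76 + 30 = -15*m^2 - 70*m - 80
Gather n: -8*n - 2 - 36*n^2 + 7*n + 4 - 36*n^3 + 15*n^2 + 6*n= -36*n^3 - 21*n^2 + 5*n + 2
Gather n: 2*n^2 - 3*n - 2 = 2*n^2 - 3*n - 2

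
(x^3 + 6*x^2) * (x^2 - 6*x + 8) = x^5 - 28*x^3 + 48*x^2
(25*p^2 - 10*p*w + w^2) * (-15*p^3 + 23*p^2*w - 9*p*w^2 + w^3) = -375*p^5 + 725*p^4*w - 470*p^3*w^2 + 138*p^2*w^3 - 19*p*w^4 + w^5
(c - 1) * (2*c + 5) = 2*c^2 + 3*c - 5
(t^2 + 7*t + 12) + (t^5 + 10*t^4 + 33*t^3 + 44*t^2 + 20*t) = t^5 + 10*t^4 + 33*t^3 + 45*t^2 + 27*t + 12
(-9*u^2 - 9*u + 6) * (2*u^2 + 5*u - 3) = -18*u^4 - 63*u^3 - 6*u^2 + 57*u - 18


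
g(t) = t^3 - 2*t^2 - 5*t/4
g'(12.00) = 382.75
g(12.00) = 1425.00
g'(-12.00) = 478.75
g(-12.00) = -2001.00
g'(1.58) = -0.08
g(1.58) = -3.02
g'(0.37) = -2.32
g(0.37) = -0.69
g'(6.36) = 94.66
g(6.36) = 168.41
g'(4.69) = 45.98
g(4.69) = 53.31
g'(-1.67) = 13.80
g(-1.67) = -8.15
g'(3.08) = 14.89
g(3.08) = 6.40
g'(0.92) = -2.39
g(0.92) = -2.06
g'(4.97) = 52.97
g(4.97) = 67.15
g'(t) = 3*t^2 - 4*t - 5/4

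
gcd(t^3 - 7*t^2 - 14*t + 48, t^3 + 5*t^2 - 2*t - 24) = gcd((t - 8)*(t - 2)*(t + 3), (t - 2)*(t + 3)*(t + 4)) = t^2 + t - 6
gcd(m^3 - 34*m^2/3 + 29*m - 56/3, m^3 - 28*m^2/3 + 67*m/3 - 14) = m^2 - 10*m/3 + 7/3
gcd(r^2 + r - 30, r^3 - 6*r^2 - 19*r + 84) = 1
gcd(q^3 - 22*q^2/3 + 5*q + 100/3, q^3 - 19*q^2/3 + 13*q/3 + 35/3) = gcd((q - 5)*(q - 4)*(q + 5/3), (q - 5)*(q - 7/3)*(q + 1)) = q - 5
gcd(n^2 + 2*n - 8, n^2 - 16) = n + 4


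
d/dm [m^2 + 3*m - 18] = 2*m + 3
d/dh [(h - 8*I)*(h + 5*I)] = 2*h - 3*I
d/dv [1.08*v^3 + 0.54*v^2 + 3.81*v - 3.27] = 3.24*v^2 + 1.08*v + 3.81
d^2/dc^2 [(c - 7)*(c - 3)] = 2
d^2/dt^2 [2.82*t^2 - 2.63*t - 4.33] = 5.64000000000000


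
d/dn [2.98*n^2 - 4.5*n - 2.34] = 5.96*n - 4.5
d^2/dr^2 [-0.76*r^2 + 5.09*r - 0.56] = -1.52000000000000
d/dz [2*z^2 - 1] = 4*z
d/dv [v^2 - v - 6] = 2*v - 1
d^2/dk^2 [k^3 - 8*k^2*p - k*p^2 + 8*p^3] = 6*k - 16*p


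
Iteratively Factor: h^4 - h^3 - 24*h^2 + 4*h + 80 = (h + 2)*(h^3 - 3*h^2 - 18*h + 40) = (h - 5)*(h + 2)*(h^2 + 2*h - 8) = (h - 5)*(h - 2)*(h + 2)*(h + 4)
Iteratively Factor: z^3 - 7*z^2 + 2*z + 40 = (z - 5)*(z^2 - 2*z - 8) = (z - 5)*(z + 2)*(z - 4)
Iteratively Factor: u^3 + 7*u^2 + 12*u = (u + 4)*(u^2 + 3*u) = (u + 3)*(u + 4)*(u)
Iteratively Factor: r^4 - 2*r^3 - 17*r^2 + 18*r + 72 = (r - 4)*(r^3 + 2*r^2 - 9*r - 18) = (r - 4)*(r + 2)*(r^2 - 9) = (r - 4)*(r + 2)*(r + 3)*(r - 3)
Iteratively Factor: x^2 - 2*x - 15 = (x - 5)*(x + 3)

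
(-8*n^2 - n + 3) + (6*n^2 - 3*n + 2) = -2*n^2 - 4*n + 5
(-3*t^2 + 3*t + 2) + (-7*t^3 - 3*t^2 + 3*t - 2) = -7*t^3 - 6*t^2 + 6*t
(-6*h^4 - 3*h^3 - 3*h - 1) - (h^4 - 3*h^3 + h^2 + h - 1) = -7*h^4 - h^2 - 4*h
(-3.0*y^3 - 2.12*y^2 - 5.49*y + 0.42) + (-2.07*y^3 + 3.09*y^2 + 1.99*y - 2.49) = -5.07*y^3 + 0.97*y^2 - 3.5*y - 2.07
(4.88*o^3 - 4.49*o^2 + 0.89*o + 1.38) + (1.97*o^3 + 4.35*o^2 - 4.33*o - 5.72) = 6.85*o^3 - 0.140000000000001*o^2 - 3.44*o - 4.34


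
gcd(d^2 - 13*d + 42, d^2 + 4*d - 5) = 1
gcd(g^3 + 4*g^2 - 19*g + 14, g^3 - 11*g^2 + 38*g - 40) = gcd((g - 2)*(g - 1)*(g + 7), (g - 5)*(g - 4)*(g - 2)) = g - 2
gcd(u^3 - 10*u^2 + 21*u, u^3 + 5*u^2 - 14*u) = u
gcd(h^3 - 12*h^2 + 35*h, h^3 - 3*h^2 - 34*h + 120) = h - 5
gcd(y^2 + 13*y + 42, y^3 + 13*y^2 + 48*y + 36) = y + 6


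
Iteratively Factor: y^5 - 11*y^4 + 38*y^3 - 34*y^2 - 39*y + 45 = (y - 5)*(y^4 - 6*y^3 + 8*y^2 + 6*y - 9) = (y - 5)*(y - 3)*(y^3 - 3*y^2 - y + 3) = (y - 5)*(y - 3)*(y - 1)*(y^2 - 2*y - 3) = (y - 5)*(y - 3)*(y - 1)*(y + 1)*(y - 3)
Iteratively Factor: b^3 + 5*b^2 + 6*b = (b + 3)*(b^2 + 2*b) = b*(b + 3)*(b + 2)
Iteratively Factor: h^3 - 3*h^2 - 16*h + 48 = (h - 4)*(h^2 + h - 12) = (h - 4)*(h - 3)*(h + 4)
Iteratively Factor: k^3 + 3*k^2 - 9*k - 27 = (k + 3)*(k^2 - 9) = (k - 3)*(k + 3)*(k + 3)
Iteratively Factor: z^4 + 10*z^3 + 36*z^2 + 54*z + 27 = (z + 1)*(z^3 + 9*z^2 + 27*z + 27) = (z + 1)*(z + 3)*(z^2 + 6*z + 9) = (z + 1)*(z + 3)^2*(z + 3)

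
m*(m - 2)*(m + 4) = m^3 + 2*m^2 - 8*m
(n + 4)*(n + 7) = n^2 + 11*n + 28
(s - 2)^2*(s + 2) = s^3 - 2*s^2 - 4*s + 8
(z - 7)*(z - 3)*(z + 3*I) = z^3 - 10*z^2 + 3*I*z^2 + 21*z - 30*I*z + 63*I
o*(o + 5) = o^2 + 5*o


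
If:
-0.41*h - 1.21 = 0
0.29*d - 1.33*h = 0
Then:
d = -13.53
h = -2.95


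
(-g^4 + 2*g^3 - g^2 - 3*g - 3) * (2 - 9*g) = 9*g^5 - 20*g^4 + 13*g^3 + 25*g^2 + 21*g - 6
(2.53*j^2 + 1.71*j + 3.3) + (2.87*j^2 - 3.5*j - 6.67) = 5.4*j^2 - 1.79*j - 3.37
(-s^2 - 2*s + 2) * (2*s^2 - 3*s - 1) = -2*s^4 - s^3 + 11*s^2 - 4*s - 2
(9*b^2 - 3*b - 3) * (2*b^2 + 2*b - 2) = 18*b^4 + 12*b^3 - 30*b^2 + 6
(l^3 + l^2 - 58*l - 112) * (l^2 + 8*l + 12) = l^5 + 9*l^4 - 38*l^3 - 564*l^2 - 1592*l - 1344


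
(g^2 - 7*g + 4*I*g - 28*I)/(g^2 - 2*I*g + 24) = (g - 7)/(g - 6*I)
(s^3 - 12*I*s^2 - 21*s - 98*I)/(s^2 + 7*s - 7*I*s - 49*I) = (s^2 - 5*I*s + 14)/(s + 7)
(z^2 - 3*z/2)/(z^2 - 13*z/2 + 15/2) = z/(z - 5)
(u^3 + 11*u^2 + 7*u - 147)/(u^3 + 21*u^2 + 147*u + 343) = (u - 3)/(u + 7)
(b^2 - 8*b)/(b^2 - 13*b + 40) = b/(b - 5)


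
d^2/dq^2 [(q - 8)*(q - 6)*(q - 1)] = 6*q - 30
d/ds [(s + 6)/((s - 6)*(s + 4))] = (-s^2 - 12*s - 12)/(s^4 - 4*s^3 - 44*s^2 + 96*s + 576)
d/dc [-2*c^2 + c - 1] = 1 - 4*c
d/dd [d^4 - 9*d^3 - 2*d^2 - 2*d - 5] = 4*d^3 - 27*d^2 - 4*d - 2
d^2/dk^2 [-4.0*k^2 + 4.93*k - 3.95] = -8.00000000000000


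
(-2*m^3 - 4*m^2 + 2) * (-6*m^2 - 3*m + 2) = 12*m^5 + 30*m^4 + 8*m^3 - 20*m^2 - 6*m + 4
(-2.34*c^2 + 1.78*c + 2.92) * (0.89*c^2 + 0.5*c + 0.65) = -2.0826*c^4 + 0.4142*c^3 + 1.9678*c^2 + 2.617*c + 1.898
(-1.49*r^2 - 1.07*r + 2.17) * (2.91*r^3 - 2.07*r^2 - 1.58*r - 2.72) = -4.3359*r^5 - 0.0294000000000003*r^4 + 10.8838*r^3 + 1.2515*r^2 - 0.518199999999999*r - 5.9024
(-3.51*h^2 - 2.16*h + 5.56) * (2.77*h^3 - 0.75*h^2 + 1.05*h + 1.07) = -9.7227*h^5 - 3.3507*h^4 + 13.3357*h^3 - 10.1937*h^2 + 3.5268*h + 5.9492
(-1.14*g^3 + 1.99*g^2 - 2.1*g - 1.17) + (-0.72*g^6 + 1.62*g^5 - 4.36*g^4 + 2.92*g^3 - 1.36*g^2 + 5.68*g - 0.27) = -0.72*g^6 + 1.62*g^5 - 4.36*g^4 + 1.78*g^3 + 0.63*g^2 + 3.58*g - 1.44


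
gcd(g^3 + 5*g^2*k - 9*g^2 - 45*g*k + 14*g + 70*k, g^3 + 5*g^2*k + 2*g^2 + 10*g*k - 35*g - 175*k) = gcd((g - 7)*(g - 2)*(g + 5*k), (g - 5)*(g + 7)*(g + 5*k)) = g + 5*k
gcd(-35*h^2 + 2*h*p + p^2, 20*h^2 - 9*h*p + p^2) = -5*h + p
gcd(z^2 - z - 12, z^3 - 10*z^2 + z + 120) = z + 3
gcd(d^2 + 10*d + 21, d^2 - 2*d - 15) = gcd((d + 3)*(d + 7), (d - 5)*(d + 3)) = d + 3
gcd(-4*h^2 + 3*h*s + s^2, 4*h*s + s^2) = 4*h + s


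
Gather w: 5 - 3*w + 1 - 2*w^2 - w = -2*w^2 - 4*w + 6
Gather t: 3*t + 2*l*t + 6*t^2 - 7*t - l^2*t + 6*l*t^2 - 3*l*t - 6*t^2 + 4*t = 6*l*t^2 + t*(-l^2 - l)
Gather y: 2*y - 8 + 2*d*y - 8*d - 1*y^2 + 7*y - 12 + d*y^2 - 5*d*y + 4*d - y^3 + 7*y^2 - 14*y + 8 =-4*d - y^3 + y^2*(d + 6) + y*(-3*d - 5) - 12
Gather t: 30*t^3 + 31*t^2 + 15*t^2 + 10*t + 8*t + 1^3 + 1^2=30*t^3 + 46*t^2 + 18*t + 2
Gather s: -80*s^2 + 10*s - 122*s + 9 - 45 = -80*s^2 - 112*s - 36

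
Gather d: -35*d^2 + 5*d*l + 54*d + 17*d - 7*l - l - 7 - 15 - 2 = -35*d^2 + d*(5*l + 71) - 8*l - 24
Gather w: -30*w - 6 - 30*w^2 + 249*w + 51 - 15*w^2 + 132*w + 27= -45*w^2 + 351*w + 72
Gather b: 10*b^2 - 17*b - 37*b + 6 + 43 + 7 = 10*b^2 - 54*b + 56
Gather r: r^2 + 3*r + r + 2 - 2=r^2 + 4*r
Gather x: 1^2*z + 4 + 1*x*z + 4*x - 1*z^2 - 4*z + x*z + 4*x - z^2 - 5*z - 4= x*(2*z + 8) - 2*z^2 - 8*z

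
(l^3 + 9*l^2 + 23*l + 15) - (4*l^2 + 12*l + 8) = l^3 + 5*l^2 + 11*l + 7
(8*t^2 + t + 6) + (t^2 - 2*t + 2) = 9*t^2 - t + 8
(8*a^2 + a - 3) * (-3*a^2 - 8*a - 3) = -24*a^4 - 67*a^3 - 23*a^2 + 21*a + 9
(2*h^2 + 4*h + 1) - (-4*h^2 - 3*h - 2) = 6*h^2 + 7*h + 3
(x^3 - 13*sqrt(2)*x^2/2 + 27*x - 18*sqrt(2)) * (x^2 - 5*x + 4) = x^5 - 13*sqrt(2)*x^4/2 - 5*x^4 + 31*x^3 + 65*sqrt(2)*x^3/2 - 135*x^2 - 44*sqrt(2)*x^2 + 108*x + 90*sqrt(2)*x - 72*sqrt(2)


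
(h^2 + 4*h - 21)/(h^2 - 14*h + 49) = (h^2 + 4*h - 21)/(h^2 - 14*h + 49)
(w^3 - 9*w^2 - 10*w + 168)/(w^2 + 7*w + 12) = (w^2 - 13*w + 42)/(w + 3)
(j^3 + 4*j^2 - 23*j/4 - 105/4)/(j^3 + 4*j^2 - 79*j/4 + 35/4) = (2*j^2 + 13*j + 21)/(2*j^2 + 13*j - 7)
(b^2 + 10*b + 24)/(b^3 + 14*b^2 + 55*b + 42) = (b + 4)/(b^2 + 8*b + 7)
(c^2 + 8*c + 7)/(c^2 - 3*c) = (c^2 + 8*c + 7)/(c*(c - 3))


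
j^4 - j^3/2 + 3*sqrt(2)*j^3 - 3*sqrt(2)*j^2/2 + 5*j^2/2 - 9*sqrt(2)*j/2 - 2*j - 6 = (j - 3/2)*(j + 1)*(j + sqrt(2))*(j + 2*sqrt(2))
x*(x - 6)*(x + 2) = x^3 - 4*x^2 - 12*x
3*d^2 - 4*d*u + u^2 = (-3*d + u)*(-d + u)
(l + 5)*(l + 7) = l^2 + 12*l + 35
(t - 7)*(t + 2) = t^2 - 5*t - 14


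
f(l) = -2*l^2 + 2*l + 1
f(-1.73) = -8.45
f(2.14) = -3.88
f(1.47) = -0.38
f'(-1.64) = 8.56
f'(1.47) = -3.88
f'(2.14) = -6.56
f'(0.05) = 1.80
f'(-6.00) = 26.00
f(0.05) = 1.10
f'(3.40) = -11.60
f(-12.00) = -311.00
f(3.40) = -15.32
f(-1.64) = -7.66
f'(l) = 2 - 4*l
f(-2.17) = -12.76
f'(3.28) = -11.12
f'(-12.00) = 50.00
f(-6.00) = -83.00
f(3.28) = -13.96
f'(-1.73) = 8.92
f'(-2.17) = 10.68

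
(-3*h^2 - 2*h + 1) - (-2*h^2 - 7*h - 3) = -h^2 + 5*h + 4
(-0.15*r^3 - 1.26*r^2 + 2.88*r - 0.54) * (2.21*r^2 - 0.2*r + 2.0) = -0.3315*r^5 - 2.7546*r^4 + 6.3168*r^3 - 4.2894*r^2 + 5.868*r - 1.08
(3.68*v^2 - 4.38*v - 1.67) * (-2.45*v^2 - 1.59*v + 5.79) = -9.016*v^4 + 4.8798*v^3 + 32.3629*v^2 - 22.7049*v - 9.6693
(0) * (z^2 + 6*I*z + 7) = 0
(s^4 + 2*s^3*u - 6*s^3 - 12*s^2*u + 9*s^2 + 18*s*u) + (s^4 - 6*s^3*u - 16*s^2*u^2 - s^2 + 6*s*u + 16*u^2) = 2*s^4 - 4*s^3*u - 6*s^3 - 16*s^2*u^2 - 12*s^2*u + 8*s^2 + 24*s*u + 16*u^2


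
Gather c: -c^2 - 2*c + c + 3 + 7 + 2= -c^2 - c + 12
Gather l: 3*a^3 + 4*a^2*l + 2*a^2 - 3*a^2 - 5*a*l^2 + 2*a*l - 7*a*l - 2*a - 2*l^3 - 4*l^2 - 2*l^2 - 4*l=3*a^3 - a^2 - 2*a - 2*l^3 + l^2*(-5*a - 6) + l*(4*a^2 - 5*a - 4)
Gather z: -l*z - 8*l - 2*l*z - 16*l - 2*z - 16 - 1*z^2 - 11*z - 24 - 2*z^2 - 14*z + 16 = -24*l - 3*z^2 + z*(-3*l - 27) - 24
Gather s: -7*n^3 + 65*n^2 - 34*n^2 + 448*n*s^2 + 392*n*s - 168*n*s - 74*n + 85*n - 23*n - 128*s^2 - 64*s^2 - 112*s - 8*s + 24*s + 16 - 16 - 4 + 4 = -7*n^3 + 31*n^2 - 12*n + s^2*(448*n - 192) + s*(224*n - 96)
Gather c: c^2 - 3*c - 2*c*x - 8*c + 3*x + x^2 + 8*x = c^2 + c*(-2*x - 11) + x^2 + 11*x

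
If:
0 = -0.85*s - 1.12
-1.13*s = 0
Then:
No Solution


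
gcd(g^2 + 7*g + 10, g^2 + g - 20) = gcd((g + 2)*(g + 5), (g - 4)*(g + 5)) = g + 5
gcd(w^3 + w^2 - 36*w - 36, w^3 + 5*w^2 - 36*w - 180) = w^2 - 36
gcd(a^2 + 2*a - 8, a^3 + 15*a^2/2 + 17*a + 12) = a + 4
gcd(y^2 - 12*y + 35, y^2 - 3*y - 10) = y - 5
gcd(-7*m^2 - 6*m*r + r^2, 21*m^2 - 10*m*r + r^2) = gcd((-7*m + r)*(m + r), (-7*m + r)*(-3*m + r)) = -7*m + r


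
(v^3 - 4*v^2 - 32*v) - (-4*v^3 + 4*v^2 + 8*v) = 5*v^3 - 8*v^2 - 40*v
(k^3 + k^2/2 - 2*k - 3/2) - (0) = k^3 + k^2/2 - 2*k - 3/2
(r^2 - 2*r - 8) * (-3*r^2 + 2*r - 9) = -3*r^4 + 8*r^3 + 11*r^2 + 2*r + 72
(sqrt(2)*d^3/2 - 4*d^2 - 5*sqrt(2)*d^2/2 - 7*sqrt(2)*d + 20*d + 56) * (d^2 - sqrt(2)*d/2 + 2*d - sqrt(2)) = sqrt(2)*d^5/2 - 9*d^4/2 - 3*sqrt(2)*d^4/2 - 10*sqrt(2)*d^3 + 27*d^3/2 - 20*sqrt(2)*d^2 + 108*d^2 - 48*sqrt(2)*d + 126*d - 56*sqrt(2)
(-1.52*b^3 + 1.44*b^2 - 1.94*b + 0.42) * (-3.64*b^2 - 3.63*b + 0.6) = 5.5328*b^5 + 0.276*b^4 + 0.922400000000001*b^3 + 6.3774*b^2 - 2.6886*b + 0.252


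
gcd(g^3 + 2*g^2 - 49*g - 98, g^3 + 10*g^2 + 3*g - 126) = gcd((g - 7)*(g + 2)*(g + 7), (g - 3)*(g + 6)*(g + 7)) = g + 7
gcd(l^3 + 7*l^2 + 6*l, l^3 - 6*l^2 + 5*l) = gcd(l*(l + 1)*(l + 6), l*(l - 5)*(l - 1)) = l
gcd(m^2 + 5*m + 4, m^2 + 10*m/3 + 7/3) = m + 1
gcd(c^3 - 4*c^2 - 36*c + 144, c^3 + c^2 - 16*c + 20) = 1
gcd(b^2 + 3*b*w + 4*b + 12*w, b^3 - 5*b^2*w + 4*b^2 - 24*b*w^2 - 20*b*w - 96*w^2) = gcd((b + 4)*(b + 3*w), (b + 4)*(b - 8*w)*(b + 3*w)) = b^2 + 3*b*w + 4*b + 12*w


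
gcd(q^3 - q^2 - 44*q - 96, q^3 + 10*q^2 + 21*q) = q + 3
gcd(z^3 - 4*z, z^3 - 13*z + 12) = 1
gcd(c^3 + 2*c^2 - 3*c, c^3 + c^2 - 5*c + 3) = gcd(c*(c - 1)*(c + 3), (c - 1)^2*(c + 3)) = c^2 + 2*c - 3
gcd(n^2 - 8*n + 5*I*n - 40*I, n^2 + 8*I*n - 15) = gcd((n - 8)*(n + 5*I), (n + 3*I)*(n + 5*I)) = n + 5*I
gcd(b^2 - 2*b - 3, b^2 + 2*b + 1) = b + 1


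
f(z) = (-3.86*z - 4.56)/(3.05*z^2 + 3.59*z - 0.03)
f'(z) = (-6.1*z - 3.59)*(-3.86*z - 4.56)/(3.05*z^2 + 3.59*z - 0.03)^2 - 3.86/(3.05*z^2 + 3.59*z - 0.03)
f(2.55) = -0.50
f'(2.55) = 0.20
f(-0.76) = 1.63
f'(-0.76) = 2.16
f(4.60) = -0.28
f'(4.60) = 0.06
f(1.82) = -0.70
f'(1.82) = 0.38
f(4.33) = -0.29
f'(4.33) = 0.07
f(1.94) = -0.65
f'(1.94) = 0.34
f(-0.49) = 2.53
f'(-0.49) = 5.09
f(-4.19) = 0.30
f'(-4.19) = 0.07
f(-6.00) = 0.21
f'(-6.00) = 0.04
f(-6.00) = 0.21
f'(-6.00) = 0.04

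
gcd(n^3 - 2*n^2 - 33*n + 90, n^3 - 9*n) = n - 3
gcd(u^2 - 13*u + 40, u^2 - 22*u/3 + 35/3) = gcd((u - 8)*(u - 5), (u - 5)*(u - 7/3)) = u - 5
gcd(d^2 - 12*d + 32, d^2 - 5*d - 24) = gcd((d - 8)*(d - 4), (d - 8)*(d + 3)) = d - 8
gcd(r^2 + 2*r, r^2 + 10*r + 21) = 1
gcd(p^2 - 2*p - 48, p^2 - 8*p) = p - 8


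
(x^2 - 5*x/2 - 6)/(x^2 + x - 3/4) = 2*(x - 4)/(2*x - 1)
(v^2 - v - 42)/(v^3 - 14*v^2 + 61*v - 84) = (v + 6)/(v^2 - 7*v + 12)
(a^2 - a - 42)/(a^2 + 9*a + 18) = (a - 7)/(a + 3)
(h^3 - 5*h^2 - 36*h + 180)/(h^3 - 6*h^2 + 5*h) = (h^2 - 36)/(h*(h - 1))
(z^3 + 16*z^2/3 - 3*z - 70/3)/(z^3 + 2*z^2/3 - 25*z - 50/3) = (3*z^2 + z - 14)/(3*z^2 - 13*z - 10)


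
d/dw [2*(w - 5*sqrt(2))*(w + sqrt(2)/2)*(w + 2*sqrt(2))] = 6*w^2 - 10*sqrt(2)*w - 46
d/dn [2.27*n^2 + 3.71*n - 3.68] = 4.54*n + 3.71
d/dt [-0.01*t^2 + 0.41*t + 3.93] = 0.41 - 0.02*t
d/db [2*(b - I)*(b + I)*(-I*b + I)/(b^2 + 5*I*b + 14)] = (-2*I*b^4 + 20*b^3 + b^2*(-10 - 82*I) + 52*I*b + 10 - 28*I)/(b^4 + 10*I*b^3 + 3*b^2 + 140*I*b + 196)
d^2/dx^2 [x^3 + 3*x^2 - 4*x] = 6*x + 6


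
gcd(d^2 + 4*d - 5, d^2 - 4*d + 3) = d - 1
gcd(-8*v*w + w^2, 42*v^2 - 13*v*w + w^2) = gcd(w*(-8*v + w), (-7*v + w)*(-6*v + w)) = 1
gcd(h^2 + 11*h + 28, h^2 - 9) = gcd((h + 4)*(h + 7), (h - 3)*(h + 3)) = 1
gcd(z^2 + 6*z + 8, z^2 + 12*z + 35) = 1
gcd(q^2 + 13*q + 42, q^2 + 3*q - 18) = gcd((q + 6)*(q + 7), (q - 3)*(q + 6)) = q + 6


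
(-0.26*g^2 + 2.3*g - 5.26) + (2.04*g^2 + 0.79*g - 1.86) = 1.78*g^2 + 3.09*g - 7.12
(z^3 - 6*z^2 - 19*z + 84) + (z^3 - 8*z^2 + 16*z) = 2*z^3 - 14*z^2 - 3*z + 84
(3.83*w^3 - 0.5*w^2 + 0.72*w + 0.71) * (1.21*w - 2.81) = 4.6343*w^4 - 11.3673*w^3 + 2.2762*w^2 - 1.1641*w - 1.9951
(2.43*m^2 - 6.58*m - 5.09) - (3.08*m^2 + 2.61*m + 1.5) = -0.65*m^2 - 9.19*m - 6.59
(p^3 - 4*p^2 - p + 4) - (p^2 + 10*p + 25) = p^3 - 5*p^2 - 11*p - 21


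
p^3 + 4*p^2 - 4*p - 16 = (p - 2)*(p + 2)*(p + 4)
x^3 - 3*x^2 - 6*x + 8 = (x - 4)*(x - 1)*(x + 2)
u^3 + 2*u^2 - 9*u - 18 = (u - 3)*(u + 2)*(u + 3)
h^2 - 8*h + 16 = (h - 4)^2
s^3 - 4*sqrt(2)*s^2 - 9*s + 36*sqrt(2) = (s - 3)*(s + 3)*(s - 4*sqrt(2))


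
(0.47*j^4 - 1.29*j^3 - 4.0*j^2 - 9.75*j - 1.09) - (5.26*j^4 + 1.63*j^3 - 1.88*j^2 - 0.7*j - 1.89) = -4.79*j^4 - 2.92*j^3 - 2.12*j^2 - 9.05*j + 0.8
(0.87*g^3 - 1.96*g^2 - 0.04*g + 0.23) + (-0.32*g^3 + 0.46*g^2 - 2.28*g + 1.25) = 0.55*g^3 - 1.5*g^2 - 2.32*g + 1.48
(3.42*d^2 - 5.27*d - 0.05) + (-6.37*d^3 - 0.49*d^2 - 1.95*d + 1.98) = -6.37*d^3 + 2.93*d^2 - 7.22*d + 1.93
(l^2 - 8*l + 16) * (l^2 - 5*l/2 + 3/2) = l^4 - 21*l^3/2 + 75*l^2/2 - 52*l + 24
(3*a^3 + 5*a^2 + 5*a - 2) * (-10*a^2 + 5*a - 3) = -30*a^5 - 35*a^4 - 34*a^3 + 30*a^2 - 25*a + 6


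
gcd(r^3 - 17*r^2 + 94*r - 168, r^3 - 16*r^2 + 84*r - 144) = r^2 - 10*r + 24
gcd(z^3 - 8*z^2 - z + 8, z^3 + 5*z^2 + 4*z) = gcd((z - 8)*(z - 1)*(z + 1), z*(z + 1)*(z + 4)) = z + 1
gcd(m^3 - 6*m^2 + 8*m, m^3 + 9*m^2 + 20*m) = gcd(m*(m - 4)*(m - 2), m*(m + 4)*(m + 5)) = m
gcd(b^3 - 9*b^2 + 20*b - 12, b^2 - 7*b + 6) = b^2 - 7*b + 6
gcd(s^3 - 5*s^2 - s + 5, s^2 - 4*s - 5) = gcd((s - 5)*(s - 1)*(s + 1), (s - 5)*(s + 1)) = s^2 - 4*s - 5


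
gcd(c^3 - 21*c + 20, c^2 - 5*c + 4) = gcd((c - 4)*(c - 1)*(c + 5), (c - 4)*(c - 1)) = c^2 - 5*c + 4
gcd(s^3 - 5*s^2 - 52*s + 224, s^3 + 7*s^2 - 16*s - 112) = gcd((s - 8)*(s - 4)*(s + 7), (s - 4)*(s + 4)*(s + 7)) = s^2 + 3*s - 28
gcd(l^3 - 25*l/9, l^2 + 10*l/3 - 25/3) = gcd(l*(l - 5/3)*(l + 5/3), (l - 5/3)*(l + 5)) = l - 5/3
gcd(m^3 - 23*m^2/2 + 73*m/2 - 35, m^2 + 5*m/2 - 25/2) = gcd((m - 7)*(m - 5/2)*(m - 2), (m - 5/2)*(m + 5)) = m - 5/2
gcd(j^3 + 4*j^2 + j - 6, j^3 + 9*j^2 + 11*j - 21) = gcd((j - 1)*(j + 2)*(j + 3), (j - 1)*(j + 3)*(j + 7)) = j^2 + 2*j - 3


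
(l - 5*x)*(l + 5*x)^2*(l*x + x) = l^4*x + 5*l^3*x^2 + l^3*x - 25*l^2*x^3 + 5*l^2*x^2 - 125*l*x^4 - 25*l*x^3 - 125*x^4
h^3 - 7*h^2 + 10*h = h*(h - 5)*(h - 2)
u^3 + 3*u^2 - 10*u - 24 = (u - 3)*(u + 2)*(u + 4)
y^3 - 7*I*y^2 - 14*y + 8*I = (y - 4*I)*(y - 2*I)*(y - I)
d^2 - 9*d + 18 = (d - 6)*(d - 3)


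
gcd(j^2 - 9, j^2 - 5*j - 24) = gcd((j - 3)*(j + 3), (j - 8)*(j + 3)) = j + 3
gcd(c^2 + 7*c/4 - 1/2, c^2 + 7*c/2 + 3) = c + 2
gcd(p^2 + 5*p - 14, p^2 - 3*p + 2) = p - 2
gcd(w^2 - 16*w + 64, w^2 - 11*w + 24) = w - 8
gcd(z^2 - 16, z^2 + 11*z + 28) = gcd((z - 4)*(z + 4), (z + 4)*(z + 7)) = z + 4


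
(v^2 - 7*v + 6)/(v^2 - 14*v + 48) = (v - 1)/(v - 8)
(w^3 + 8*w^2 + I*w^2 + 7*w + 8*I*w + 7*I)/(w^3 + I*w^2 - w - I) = (w + 7)/(w - 1)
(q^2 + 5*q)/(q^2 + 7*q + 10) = q/(q + 2)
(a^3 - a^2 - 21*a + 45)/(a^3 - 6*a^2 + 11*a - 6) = (a^2 + 2*a - 15)/(a^2 - 3*a + 2)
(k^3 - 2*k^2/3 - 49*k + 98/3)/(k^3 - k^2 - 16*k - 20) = (-k^3 + 2*k^2/3 + 49*k - 98/3)/(-k^3 + k^2 + 16*k + 20)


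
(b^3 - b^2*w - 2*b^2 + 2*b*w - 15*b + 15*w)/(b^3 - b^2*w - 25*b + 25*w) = (b + 3)/(b + 5)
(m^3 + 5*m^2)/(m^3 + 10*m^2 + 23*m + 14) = m^2*(m + 5)/(m^3 + 10*m^2 + 23*m + 14)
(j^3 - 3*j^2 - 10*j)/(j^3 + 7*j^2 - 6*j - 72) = j*(j^2 - 3*j - 10)/(j^3 + 7*j^2 - 6*j - 72)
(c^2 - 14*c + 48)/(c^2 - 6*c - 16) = (c - 6)/(c + 2)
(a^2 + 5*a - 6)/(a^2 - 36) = (a - 1)/(a - 6)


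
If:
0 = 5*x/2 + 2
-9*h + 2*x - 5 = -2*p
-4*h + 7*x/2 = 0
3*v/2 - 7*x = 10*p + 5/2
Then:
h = -7/10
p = 3/20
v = -16/15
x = -4/5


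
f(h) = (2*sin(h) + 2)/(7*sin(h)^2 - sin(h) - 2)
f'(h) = (-14*sin(h)*cos(h) + cos(h))*(2*sin(h) + 2)/(7*sin(h)^2 - sin(h) - 2)^2 + 2*cos(h)/(7*sin(h)^2 - sin(h) - 2) = 2*(-14*sin(h) + 7*cos(h)^2 - 8)*cos(h)/(-7*sin(h)^2 + sin(h) + 2)^2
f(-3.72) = -6.80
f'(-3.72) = 87.08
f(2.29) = 2.90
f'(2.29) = 13.95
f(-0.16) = -1.01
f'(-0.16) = 0.75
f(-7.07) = 0.26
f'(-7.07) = 1.55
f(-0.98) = 0.09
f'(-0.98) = 0.48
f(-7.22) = 0.12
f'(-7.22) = 0.61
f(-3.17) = -1.02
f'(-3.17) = 0.69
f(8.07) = 1.07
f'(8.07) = 0.67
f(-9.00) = -2.95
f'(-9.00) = -40.99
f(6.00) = -1.23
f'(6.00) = 3.30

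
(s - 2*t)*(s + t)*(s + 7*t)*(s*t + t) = s^4*t + 6*s^3*t^2 + s^3*t - 9*s^2*t^3 + 6*s^2*t^2 - 14*s*t^4 - 9*s*t^3 - 14*t^4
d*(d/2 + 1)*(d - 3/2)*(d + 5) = d^4/2 + 11*d^3/4 - d^2/4 - 15*d/2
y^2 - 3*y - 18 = (y - 6)*(y + 3)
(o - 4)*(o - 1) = o^2 - 5*o + 4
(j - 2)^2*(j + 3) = j^3 - j^2 - 8*j + 12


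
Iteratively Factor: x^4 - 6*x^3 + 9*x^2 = (x - 3)*(x^3 - 3*x^2) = (x - 3)^2*(x^2) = x*(x - 3)^2*(x)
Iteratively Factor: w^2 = (w)*(w)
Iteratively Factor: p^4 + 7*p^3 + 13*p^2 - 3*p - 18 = (p - 1)*(p^3 + 8*p^2 + 21*p + 18) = (p - 1)*(p + 3)*(p^2 + 5*p + 6) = (p - 1)*(p + 2)*(p + 3)*(p + 3)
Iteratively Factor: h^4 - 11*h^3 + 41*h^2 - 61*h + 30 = (h - 3)*(h^3 - 8*h^2 + 17*h - 10) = (h - 3)*(h - 1)*(h^2 - 7*h + 10) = (h - 5)*(h - 3)*(h - 1)*(h - 2)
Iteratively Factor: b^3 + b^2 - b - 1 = (b + 1)*(b^2 - 1) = (b + 1)^2*(b - 1)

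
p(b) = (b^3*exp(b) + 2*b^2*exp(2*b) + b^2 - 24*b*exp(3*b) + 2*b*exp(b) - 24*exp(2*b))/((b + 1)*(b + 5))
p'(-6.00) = 6.05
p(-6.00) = 7.09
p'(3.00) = -53876.56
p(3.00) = -18286.59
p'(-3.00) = 1.56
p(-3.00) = -1.84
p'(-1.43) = 2.50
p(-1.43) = 0.01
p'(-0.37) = -2.13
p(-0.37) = -3.02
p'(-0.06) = -6.89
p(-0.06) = -4.35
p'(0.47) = -31.78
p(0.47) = -13.01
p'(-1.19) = 12.73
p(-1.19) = 1.35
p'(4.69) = -7714587.14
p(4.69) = -2628605.54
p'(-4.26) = 11.04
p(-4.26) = -7.02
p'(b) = (b^3*exp(b) + 4*b^2*exp(2*b) + 3*b^2*exp(b) - 72*b*exp(3*b) + 4*b*exp(2*b) + 2*b*exp(b) + 2*b - 24*exp(3*b) - 48*exp(2*b) + 2*exp(b))/((b + 1)*(b + 5)) - (b^3*exp(b) + 2*b^2*exp(2*b) + b^2 - 24*b*exp(3*b) + 2*b*exp(b) - 24*exp(2*b))/((b + 1)*(b + 5)^2) - (b^3*exp(b) + 2*b^2*exp(2*b) + b^2 - 24*b*exp(3*b) + 2*b*exp(b) - 24*exp(2*b))/((b + 1)^2*(b + 5)) = (b^5*exp(b) + 4*b^4*exp(2*b) + 7*b^4*exp(b) - 72*b^3*exp(3*b) + 24*b^3*exp(2*b) + 19*b^3*exp(b) - 408*b^2*exp(3*b) - 16*b^2*exp(2*b) + 25*b^2*exp(b) + 6*b^2 - 360*b*exp(3*b) - 220*b*exp(2*b) + 10*b*exp(b) + 10*b - 120*exp(3*b) - 96*exp(2*b) + 10*exp(b))/(b^4 + 12*b^3 + 46*b^2 + 60*b + 25)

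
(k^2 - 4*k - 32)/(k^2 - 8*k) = (k + 4)/k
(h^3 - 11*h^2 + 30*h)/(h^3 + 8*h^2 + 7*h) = (h^2 - 11*h + 30)/(h^2 + 8*h + 7)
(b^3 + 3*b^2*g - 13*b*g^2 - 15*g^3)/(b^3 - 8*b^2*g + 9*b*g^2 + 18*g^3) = (b + 5*g)/(b - 6*g)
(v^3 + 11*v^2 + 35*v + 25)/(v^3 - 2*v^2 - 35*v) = (v^2 + 6*v + 5)/(v*(v - 7))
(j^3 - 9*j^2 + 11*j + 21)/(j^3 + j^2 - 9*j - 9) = (j - 7)/(j + 3)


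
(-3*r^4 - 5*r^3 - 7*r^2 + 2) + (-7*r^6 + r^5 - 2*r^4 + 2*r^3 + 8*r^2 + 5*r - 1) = -7*r^6 + r^5 - 5*r^4 - 3*r^3 + r^2 + 5*r + 1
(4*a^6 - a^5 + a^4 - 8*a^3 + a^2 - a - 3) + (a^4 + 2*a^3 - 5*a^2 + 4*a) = 4*a^6 - a^5 + 2*a^4 - 6*a^3 - 4*a^2 + 3*a - 3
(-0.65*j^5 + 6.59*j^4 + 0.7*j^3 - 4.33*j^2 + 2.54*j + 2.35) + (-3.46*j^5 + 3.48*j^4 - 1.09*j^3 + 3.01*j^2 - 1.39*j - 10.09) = -4.11*j^5 + 10.07*j^4 - 0.39*j^3 - 1.32*j^2 + 1.15*j - 7.74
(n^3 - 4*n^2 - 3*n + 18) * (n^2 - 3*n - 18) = n^5 - 7*n^4 - 9*n^3 + 99*n^2 - 324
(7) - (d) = 7 - d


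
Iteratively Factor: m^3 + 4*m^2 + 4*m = (m + 2)*(m^2 + 2*m) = m*(m + 2)*(m + 2)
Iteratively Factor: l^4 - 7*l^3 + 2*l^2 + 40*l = (l - 5)*(l^3 - 2*l^2 - 8*l) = (l - 5)*(l + 2)*(l^2 - 4*l) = l*(l - 5)*(l + 2)*(l - 4)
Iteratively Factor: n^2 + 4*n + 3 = (n + 1)*(n + 3)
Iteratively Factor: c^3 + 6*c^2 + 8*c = (c + 4)*(c^2 + 2*c) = (c + 2)*(c + 4)*(c)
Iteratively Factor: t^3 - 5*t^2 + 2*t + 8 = (t - 4)*(t^2 - t - 2) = (t - 4)*(t + 1)*(t - 2)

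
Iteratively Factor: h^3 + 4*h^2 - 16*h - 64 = (h - 4)*(h^2 + 8*h + 16) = (h - 4)*(h + 4)*(h + 4)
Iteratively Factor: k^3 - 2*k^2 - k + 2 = (k - 1)*(k^2 - k - 2) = (k - 1)*(k + 1)*(k - 2)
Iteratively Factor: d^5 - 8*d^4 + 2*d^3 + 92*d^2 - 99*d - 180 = (d + 1)*(d^4 - 9*d^3 + 11*d^2 + 81*d - 180) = (d - 5)*(d + 1)*(d^3 - 4*d^2 - 9*d + 36) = (d - 5)*(d - 4)*(d + 1)*(d^2 - 9) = (d - 5)*(d - 4)*(d - 3)*(d + 1)*(d + 3)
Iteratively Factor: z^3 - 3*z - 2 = (z + 1)*(z^2 - z - 2) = (z - 2)*(z + 1)*(z + 1)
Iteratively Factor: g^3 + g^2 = (g)*(g^2 + g) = g^2*(g + 1)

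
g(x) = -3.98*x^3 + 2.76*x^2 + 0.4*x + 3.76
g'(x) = -11.94*x^2 + 5.52*x + 0.4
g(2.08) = -19.28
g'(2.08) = -39.78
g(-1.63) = 27.68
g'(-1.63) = -40.32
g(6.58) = -1007.97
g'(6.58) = -480.24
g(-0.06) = 3.75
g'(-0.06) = 0.03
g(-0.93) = 8.98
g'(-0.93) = -15.06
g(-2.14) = 54.55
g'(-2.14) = -66.09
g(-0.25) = 3.89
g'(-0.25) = -1.73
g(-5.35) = 690.08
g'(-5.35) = -370.88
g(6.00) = -754.16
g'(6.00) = -396.32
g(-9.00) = 3125.14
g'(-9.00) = -1016.42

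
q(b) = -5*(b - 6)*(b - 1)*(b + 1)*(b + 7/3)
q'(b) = -5*(b - 6)*(b - 1)*(b + 1) - 5*(b - 6)*(b - 1)*(b + 7/3) - 5*(b - 6)*(b + 1)*(b + 7/3) - 5*(b - 1)*(b + 1)*(b + 7/3)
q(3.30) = 752.13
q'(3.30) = 356.88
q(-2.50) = -37.19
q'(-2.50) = 262.92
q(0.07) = -70.91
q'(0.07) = -7.57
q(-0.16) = -65.23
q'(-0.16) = -40.84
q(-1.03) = 2.79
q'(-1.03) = -92.63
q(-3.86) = -1046.15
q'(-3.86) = 1372.39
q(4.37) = 988.67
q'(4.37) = 18.43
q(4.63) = 974.82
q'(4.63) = -129.86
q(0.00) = -70.00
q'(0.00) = -18.33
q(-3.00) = -240.00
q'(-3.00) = 566.67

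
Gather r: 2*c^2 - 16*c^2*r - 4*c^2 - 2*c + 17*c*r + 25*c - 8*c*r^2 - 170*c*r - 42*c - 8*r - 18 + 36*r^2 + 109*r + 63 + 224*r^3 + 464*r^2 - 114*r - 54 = -2*c^2 - 19*c + 224*r^3 + r^2*(500 - 8*c) + r*(-16*c^2 - 153*c - 13) - 9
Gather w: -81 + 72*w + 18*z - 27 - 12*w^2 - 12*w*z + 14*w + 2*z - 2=-12*w^2 + w*(86 - 12*z) + 20*z - 110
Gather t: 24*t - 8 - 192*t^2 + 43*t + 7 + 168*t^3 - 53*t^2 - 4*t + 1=168*t^3 - 245*t^2 + 63*t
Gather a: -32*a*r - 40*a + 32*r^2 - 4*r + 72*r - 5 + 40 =a*(-32*r - 40) + 32*r^2 + 68*r + 35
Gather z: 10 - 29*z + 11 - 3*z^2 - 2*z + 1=-3*z^2 - 31*z + 22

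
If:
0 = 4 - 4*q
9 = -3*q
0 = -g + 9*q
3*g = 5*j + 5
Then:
No Solution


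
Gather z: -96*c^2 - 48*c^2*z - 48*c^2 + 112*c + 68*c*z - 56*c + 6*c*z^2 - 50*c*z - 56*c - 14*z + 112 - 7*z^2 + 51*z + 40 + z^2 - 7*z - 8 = -144*c^2 + z^2*(6*c - 6) + z*(-48*c^2 + 18*c + 30) + 144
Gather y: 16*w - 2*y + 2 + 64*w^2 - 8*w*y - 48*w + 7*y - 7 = 64*w^2 - 32*w + y*(5 - 8*w) - 5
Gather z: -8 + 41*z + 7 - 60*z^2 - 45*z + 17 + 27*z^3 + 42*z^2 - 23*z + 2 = 27*z^3 - 18*z^2 - 27*z + 18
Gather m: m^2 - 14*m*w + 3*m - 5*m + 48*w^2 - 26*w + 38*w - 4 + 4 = m^2 + m*(-14*w - 2) + 48*w^2 + 12*w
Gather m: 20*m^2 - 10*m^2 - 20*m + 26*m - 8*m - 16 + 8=10*m^2 - 2*m - 8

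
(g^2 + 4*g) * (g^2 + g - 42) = g^4 + 5*g^3 - 38*g^2 - 168*g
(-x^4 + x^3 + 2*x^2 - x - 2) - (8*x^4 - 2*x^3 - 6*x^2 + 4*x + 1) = -9*x^4 + 3*x^3 + 8*x^2 - 5*x - 3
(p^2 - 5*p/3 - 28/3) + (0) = p^2 - 5*p/3 - 28/3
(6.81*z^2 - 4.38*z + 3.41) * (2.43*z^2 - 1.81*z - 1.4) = 16.5483*z^4 - 22.9695*z^3 + 6.6801*z^2 - 0.0401000000000007*z - 4.774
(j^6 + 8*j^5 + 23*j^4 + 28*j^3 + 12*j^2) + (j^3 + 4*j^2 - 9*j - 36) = j^6 + 8*j^5 + 23*j^4 + 29*j^3 + 16*j^2 - 9*j - 36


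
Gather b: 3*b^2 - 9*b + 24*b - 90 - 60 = 3*b^2 + 15*b - 150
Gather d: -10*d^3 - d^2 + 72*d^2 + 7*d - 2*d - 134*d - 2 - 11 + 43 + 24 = -10*d^3 + 71*d^2 - 129*d + 54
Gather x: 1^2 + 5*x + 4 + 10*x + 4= 15*x + 9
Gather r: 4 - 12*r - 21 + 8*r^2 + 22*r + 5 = 8*r^2 + 10*r - 12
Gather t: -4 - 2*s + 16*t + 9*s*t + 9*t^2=-2*s + 9*t^2 + t*(9*s + 16) - 4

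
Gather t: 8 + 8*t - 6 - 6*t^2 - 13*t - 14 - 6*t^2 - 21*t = -12*t^2 - 26*t - 12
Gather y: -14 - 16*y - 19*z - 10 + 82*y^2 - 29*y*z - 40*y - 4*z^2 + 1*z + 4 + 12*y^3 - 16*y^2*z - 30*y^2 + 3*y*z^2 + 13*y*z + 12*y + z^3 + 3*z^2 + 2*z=12*y^3 + y^2*(52 - 16*z) + y*(3*z^2 - 16*z - 44) + z^3 - z^2 - 16*z - 20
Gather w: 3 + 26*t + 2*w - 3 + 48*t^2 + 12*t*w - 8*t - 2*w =48*t^2 + 12*t*w + 18*t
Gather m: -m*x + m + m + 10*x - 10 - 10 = m*(2 - x) + 10*x - 20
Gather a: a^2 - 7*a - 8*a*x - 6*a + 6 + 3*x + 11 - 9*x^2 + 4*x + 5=a^2 + a*(-8*x - 13) - 9*x^2 + 7*x + 22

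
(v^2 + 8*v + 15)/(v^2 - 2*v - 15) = (v + 5)/(v - 5)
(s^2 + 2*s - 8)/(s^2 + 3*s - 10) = (s + 4)/(s + 5)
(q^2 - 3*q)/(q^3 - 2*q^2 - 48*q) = (3 - q)/(-q^2 + 2*q + 48)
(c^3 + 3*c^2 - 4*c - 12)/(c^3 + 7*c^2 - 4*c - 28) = (c + 3)/(c + 7)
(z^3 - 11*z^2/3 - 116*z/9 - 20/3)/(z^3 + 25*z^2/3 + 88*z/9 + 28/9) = (3*z^2 - 13*z - 30)/(3*z^2 + 23*z + 14)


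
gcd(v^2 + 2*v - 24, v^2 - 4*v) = v - 4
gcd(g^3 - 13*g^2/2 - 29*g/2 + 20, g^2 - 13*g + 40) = g - 8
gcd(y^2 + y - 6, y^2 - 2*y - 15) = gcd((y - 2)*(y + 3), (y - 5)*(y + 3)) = y + 3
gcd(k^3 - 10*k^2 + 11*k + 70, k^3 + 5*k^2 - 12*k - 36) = k + 2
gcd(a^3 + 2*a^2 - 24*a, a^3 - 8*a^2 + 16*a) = a^2 - 4*a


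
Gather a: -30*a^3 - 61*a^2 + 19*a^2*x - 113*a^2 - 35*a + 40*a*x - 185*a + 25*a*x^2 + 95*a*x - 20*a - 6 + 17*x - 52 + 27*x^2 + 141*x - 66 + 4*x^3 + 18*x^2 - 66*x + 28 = -30*a^3 + a^2*(19*x - 174) + a*(25*x^2 + 135*x - 240) + 4*x^3 + 45*x^2 + 92*x - 96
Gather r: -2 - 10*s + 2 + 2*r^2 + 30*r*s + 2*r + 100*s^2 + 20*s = 2*r^2 + r*(30*s + 2) + 100*s^2 + 10*s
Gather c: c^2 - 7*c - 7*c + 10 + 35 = c^2 - 14*c + 45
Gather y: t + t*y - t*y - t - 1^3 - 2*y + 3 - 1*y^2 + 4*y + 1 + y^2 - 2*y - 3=0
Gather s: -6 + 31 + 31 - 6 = 50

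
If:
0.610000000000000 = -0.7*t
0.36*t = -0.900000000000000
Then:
No Solution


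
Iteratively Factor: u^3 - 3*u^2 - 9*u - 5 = (u - 5)*(u^2 + 2*u + 1) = (u - 5)*(u + 1)*(u + 1)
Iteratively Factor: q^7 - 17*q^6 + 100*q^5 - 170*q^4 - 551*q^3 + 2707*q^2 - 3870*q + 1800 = (q - 5)*(q^6 - 12*q^5 + 40*q^4 + 30*q^3 - 401*q^2 + 702*q - 360) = (q - 5)*(q - 3)*(q^5 - 9*q^4 + 13*q^3 + 69*q^2 - 194*q + 120) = (q - 5)*(q - 3)*(q + 3)*(q^4 - 12*q^3 + 49*q^2 - 78*q + 40) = (q - 5)*(q - 3)*(q - 2)*(q + 3)*(q^3 - 10*q^2 + 29*q - 20) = (q - 5)*(q - 3)*(q - 2)*(q - 1)*(q + 3)*(q^2 - 9*q + 20) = (q - 5)^2*(q - 3)*(q - 2)*(q - 1)*(q + 3)*(q - 4)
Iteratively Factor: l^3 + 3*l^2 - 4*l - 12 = (l + 2)*(l^2 + l - 6) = (l - 2)*(l + 2)*(l + 3)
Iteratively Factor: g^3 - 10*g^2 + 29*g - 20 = (g - 4)*(g^2 - 6*g + 5) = (g - 4)*(g - 1)*(g - 5)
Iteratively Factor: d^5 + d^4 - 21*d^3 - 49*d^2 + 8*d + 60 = (d - 5)*(d^4 + 6*d^3 + 9*d^2 - 4*d - 12) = (d - 5)*(d - 1)*(d^3 + 7*d^2 + 16*d + 12) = (d - 5)*(d - 1)*(d + 3)*(d^2 + 4*d + 4) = (d - 5)*(d - 1)*(d + 2)*(d + 3)*(d + 2)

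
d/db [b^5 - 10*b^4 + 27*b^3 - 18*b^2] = b*(5*b^3 - 40*b^2 + 81*b - 36)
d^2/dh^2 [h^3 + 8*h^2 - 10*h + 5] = 6*h + 16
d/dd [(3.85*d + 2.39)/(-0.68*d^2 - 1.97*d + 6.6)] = (2.618*d^2 + 3.2504*d + 30.1183)/(0.4624*d^4 + 2.6792*d^3 - 5.0951*d^2 - 26.004*d + 43.56)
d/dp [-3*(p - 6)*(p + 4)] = 6 - 6*p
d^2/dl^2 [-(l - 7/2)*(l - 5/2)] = -2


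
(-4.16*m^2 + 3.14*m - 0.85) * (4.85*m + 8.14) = -20.176*m^3 - 18.6334*m^2 + 21.4371*m - 6.919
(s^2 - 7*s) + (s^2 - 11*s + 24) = 2*s^2 - 18*s + 24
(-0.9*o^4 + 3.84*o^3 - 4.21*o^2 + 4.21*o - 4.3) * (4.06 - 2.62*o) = 2.358*o^5 - 13.7148*o^4 + 26.6206*o^3 - 28.1228*o^2 + 28.3586*o - 17.458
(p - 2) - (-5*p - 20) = 6*p + 18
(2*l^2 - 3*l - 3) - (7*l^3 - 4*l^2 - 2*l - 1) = -7*l^3 + 6*l^2 - l - 2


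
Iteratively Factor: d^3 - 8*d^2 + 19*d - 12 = (d - 1)*(d^2 - 7*d + 12) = (d - 4)*(d - 1)*(d - 3)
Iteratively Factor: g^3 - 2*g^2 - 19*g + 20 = (g - 1)*(g^2 - g - 20) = (g - 5)*(g - 1)*(g + 4)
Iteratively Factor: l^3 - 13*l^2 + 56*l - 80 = (l - 5)*(l^2 - 8*l + 16) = (l - 5)*(l - 4)*(l - 4)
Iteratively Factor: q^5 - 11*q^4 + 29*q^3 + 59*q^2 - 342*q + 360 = (q - 5)*(q^4 - 6*q^3 - q^2 + 54*q - 72) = (q - 5)*(q - 2)*(q^3 - 4*q^2 - 9*q + 36) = (q - 5)*(q - 4)*(q - 2)*(q^2 - 9) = (q - 5)*(q - 4)*(q - 3)*(q - 2)*(q + 3)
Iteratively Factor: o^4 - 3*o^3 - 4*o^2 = (o)*(o^3 - 3*o^2 - 4*o) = o^2*(o^2 - 3*o - 4) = o^2*(o - 4)*(o + 1)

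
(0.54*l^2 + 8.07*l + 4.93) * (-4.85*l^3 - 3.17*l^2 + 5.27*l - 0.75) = -2.619*l^5 - 40.8513*l^4 - 46.6466*l^3 + 26.4958*l^2 + 19.9286*l - 3.6975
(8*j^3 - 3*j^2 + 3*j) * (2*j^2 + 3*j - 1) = 16*j^5 + 18*j^4 - 11*j^3 + 12*j^2 - 3*j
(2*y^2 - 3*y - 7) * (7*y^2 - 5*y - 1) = 14*y^4 - 31*y^3 - 36*y^2 + 38*y + 7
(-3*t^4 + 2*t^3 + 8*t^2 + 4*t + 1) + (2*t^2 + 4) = -3*t^4 + 2*t^3 + 10*t^2 + 4*t + 5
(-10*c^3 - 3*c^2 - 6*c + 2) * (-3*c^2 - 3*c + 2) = 30*c^5 + 39*c^4 + 7*c^3 + 6*c^2 - 18*c + 4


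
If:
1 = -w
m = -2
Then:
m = -2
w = -1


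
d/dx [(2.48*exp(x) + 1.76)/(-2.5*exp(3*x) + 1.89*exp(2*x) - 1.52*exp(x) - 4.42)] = (12.4*exp(3*x) + 8.5128*exp(2*x) - 6.6528*exp(x) - 8.2864)*exp(x)/(6.25*exp(6*x) - 9.45*exp(5*x) + 11.1721*exp(4*x) + 16.3544*exp(3*x) - 14.3972*exp(2*x) + 13.4368*exp(x) + 19.5364)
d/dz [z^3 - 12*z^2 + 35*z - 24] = 3*z^2 - 24*z + 35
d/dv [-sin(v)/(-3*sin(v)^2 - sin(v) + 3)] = 3*(cos(v)^2 - 2)*cos(v)/(sin(v) - 3*cos(v)^2)^2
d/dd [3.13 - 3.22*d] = -3.22000000000000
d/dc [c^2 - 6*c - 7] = 2*c - 6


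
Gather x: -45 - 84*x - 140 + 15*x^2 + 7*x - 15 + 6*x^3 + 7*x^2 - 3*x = 6*x^3 + 22*x^2 - 80*x - 200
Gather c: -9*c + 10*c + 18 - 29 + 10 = c - 1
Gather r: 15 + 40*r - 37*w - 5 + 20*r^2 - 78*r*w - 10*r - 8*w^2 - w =20*r^2 + r*(30 - 78*w) - 8*w^2 - 38*w + 10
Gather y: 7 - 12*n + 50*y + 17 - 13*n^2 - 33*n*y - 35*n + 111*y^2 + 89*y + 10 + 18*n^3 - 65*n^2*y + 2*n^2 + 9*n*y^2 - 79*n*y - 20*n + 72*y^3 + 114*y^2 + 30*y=18*n^3 - 11*n^2 - 67*n + 72*y^3 + y^2*(9*n + 225) + y*(-65*n^2 - 112*n + 169) + 34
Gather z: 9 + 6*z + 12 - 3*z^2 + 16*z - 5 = -3*z^2 + 22*z + 16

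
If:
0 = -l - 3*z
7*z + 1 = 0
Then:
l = 3/7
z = -1/7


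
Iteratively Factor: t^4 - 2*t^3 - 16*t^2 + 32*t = (t + 4)*(t^3 - 6*t^2 + 8*t) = t*(t + 4)*(t^2 - 6*t + 8) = t*(t - 2)*(t + 4)*(t - 4)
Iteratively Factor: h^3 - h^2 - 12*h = (h + 3)*(h^2 - 4*h) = (h - 4)*(h + 3)*(h)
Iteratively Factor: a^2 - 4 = (a + 2)*(a - 2)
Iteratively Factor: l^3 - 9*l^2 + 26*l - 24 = (l - 4)*(l^2 - 5*l + 6) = (l - 4)*(l - 3)*(l - 2)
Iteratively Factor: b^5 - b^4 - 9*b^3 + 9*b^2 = (b)*(b^4 - b^3 - 9*b^2 + 9*b) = b^2*(b^3 - b^2 - 9*b + 9) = b^2*(b - 3)*(b^2 + 2*b - 3) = b^2*(b - 3)*(b + 3)*(b - 1)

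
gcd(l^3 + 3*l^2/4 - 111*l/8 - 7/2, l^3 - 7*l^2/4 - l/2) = l + 1/4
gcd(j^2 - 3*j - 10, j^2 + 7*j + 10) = j + 2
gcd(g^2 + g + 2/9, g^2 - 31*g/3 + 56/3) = 1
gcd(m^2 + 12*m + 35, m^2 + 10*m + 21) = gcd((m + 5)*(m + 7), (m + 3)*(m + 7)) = m + 7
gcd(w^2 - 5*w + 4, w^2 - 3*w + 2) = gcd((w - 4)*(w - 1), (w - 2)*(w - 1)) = w - 1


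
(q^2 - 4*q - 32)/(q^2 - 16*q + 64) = (q + 4)/(q - 8)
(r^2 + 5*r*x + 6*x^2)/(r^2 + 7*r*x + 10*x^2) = (r + 3*x)/(r + 5*x)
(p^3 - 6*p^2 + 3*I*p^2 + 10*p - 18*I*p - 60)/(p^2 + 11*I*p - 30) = (p^2 - 2*p*(3 + I) + 12*I)/(p + 6*I)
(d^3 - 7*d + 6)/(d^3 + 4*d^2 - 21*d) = (d^3 - 7*d + 6)/(d*(d^2 + 4*d - 21))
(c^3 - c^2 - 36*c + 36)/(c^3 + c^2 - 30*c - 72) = (c^2 + 5*c - 6)/(c^2 + 7*c + 12)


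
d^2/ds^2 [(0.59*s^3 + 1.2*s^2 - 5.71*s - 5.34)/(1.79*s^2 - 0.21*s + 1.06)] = (1.77635683940025e-15*s^5 + 7.105427357601e-15*s^4 - 37.875556*s^3 - 117.108648*s^2 + 81.026304*s + 19.947792)/(5.735339*s^6 - 2.018583*s^5 + 10.425855*s^4 - 2.399985*s^3 + 6.17397*s^2 - 0.707868*s + 1.191016)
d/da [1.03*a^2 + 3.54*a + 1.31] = 2.06*a + 3.54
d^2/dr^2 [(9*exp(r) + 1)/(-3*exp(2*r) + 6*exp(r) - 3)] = (-9*exp(2*r) - 40*exp(r) - 11)*exp(r)/(3*(exp(4*r) - 4*exp(3*r) + 6*exp(2*r) - 4*exp(r) + 1))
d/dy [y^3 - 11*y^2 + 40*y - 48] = 3*y^2 - 22*y + 40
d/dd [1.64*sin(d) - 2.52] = 1.64*cos(d)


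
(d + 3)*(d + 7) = d^2 + 10*d + 21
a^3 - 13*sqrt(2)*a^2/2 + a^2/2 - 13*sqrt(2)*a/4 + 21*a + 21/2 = (a + 1/2)*(a - 7*sqrt(2)/2)*(a - 3*sqrt(2))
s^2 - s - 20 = (s - 5)*(s + 4)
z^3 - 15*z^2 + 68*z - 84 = (z - 7)*(z - 6)*(z - 2)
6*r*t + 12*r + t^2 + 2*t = (6*r + t)*(t + 2)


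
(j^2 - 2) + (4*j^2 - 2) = 5*j^2 - 4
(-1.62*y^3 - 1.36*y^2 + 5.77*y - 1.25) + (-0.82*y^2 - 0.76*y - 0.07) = -1.62*y^3 - 2.18*y^2 + 5.01*y - 1.32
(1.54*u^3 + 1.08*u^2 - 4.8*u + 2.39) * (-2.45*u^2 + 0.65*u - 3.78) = -3.773*u^5 - 1.645*u^4 + 6.6408*u^3 - 13.0579*u^2 + 19.6975*u - 9.0342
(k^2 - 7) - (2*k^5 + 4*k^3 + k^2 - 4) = -2*k^5 - 4*k^3 - 3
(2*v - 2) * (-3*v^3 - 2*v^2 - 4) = -6*v^4 + 2*v^3 + 4*v^2 - 8*v + 8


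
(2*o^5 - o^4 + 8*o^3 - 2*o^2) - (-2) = 2*o^5 - o^4 + 8*o^3 - 2*o^2 + 2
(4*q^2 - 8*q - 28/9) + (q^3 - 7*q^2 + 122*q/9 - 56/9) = q^3 - 3*q^2 + 50*q/9 - 28/3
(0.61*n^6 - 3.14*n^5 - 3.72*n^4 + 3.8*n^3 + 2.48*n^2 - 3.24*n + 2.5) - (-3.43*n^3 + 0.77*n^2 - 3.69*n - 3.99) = 0.61*n^6 - 3.14*n^5 - 3.72*n^4 + 7.23*n^3 + 1.71*n^2 + 0.45*n + 6.49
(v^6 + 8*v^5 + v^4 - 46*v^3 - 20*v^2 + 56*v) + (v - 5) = v^6 + 8*v^5 + v^4 - 46*v^3 - 20*v^2 + 57*v - 5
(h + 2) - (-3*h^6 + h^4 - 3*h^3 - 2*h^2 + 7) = 3*h^6 - h^4 + 3*h^3 + 2*h^2 + h - 5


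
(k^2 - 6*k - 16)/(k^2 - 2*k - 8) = (k - 8)/(k - 4)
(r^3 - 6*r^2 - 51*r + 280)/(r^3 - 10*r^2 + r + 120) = (r + 7)/(r + 3)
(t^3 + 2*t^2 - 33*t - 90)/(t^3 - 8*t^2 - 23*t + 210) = (t + 3)/(t - 7)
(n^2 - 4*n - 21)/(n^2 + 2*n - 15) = (n^2 - 4*n - 21)/(n^2 + 2*n - 15)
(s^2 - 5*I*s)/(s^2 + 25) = s/(s + 5*I)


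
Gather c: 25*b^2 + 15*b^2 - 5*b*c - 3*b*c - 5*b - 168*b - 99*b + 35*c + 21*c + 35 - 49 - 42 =40*b^2 - 272*b + c*(56 - 8*b) - 56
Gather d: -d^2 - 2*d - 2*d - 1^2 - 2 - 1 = -d^2 - 4*d - 4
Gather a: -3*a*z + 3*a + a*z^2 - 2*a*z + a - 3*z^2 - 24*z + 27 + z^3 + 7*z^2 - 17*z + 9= a*(z^2 - 5*z + 4) + z^3 + 4*z^2 - 41*z + 36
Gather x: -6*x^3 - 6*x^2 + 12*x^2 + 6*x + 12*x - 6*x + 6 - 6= -6*x^3 + 6*x^2 + 12*x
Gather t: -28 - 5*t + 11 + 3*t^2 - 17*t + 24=3*t^2 - 22*t + 7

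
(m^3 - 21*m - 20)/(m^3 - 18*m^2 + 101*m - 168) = (m^3 - 21*m - 20)/(m^3 - 18*m^2 + 101*m - 168)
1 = 1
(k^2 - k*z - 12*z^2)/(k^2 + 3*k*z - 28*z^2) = (k + 3*z)/(k + 7*z)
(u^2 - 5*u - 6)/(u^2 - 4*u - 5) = (u - 6)/(u - 5)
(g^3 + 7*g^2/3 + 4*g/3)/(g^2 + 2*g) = (3*g^2 + 7*g + 4)/(3*(g + 2))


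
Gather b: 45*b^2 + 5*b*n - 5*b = 45*b^2 + b*(5*n - 5)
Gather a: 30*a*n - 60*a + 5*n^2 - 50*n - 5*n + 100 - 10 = a*(30*n - 60) + 5*n^2 - 55*n + 90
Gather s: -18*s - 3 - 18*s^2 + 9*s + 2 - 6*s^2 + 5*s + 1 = -24*s^2 - 4*s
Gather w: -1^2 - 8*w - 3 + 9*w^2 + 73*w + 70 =9*w^2 + 65*w + 66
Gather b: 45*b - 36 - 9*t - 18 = 45*b - 9*t - 54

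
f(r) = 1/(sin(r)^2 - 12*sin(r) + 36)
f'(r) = (-2*sin(r)*cos(r) + 12*cos(r))/(sin(r)^2 - 12*sin(r) + 36)^2 = -2*cos(r)/(sin(r) - 6)^3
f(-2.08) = 0.02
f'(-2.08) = -0.00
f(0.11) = 0.03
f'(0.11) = 0.01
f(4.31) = 0.02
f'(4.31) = -0.00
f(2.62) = 0.03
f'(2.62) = -0.01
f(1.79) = 0.04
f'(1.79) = -0.00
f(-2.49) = 0.02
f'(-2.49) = -0.01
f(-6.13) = 0.03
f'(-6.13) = 0.01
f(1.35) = 0.04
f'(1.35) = 0.00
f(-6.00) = 0.03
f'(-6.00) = 0.01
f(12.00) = 0.02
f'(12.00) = 0.01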